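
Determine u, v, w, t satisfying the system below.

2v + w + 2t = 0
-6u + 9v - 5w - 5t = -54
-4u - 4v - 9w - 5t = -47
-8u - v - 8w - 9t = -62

Forward elimination on [A|b]:
R1 <-> R2   (pivot in column 1 was zero)
[ -6   9  -5  -5  -54 ]
[  0   2   1   2    0 ]
[ -4  -4  -9  -5  -47 ]
[ -8  -1  -8  -9  -62 ]
R3 <- R3 - (2/3)*R1:  [     0    -10  -17/3   -5/3    -11 ]
R4 <- R4 - (4/3)*R1:  [    0   -13  -4/3  -7/3    10 ]
R3 <- R3 - (-5)*R2:  [    0     0  -2/3  25/3   -11 ]
R4 <- R4 - (-13/2)*R2:  [    0     0  31/6  32/3    10 ]
R4 <- R4 - (-31/4)*R3:  [      0       0       0   301/4  -301/4 ]
Row echelon form:
[ -6  9    -5     -5  |     -54 ]
[  0  2     1      2  |       0 ]
[  0  0  -2/3   25/3  |     -11 ]
[  0  0     0  301/4  |  -301/4 ]
Back-substitution:
t = (-301/4) / (301/4) = -1
w = (-11 - (25/3)*(-1)) / (-2/3) = 4
v = (0 - (1)*(4) - (2)*(-1)) / 2 = -1
u = (-54 - (9)*(-1) - (-5)*(4) - (-5)*(-1)) / -6 = 5

(5, -1, 4, -1)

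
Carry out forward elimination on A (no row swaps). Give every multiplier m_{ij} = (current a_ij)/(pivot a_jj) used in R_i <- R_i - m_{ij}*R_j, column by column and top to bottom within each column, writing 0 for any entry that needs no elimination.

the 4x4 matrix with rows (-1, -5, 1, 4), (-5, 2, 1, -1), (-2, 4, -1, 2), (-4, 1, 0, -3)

multipliers: 5, 2, 4, 14/27, 7/9, 24/25

Forward elimination:
R2 <- R2 - (5)*R1:  [   0   27   -4  -21 ]
R3 <- R3 - (2)*R1:  [  0  14  -3  -6 ]
R4 <- R4 - (4)*R1:  [   0   21   -4  -19 ]
R3 <- R3 - (14/27)*R2:  [      0       0  -25/27    44/9 ]
R4 <- R4 - (7/9)*R2:  [    0     0  -8/9  -8/3 ]
R4 <- R4 - (24/25)*R3:  [       0        0        0  -184/25 ]
Multipliers (in order of application): m_{21} = 5, m_{31} = 2, m_{41} = 4, m_{32} = 14/27, m_{42} = 7/9, m_{43} = 24/25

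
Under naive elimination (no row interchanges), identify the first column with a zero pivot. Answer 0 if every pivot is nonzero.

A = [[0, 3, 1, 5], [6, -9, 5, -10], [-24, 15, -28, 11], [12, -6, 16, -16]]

first zero-pivot column = 1

Naive forward elimination:
Pivot entry (1,1) is zero but row 2 has 6 in column 1 -> naive elimination stops; a row interchange (e.g. R1 <-> R2) would be required here.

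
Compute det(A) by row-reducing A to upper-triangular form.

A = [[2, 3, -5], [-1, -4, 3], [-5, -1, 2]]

det(A) = 46

Forward elimination:
R2 <- R2 - (-1/2)*R1:  [    0  -5/2   1/2 ]
R3 <- R3 - (-5/2)*R1:  [     0   13/2  -21/2 ]
R3 <- R3 - (-13/5)*R2:  [     0      0  -46/5 ]
Upper-triangular form:
[ 2     3     -5 ]
[ 0  -5/2    1/2 ]
[ 0     0  -46/5 ]
det(A) = (-1)^0 * (2) * (-5/2) * (-46/5) = 46  (0 row swaps -> sign +1)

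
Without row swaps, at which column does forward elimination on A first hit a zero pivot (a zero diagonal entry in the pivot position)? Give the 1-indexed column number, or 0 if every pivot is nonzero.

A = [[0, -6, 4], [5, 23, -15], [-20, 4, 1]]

Naive forward elimination:
Pivot entry (1,1) is zero but row 2 has 5 in column 1 -> naive elimination stops; a row interchange (e.g. R1 <-> R2) would be required here.

first zero-pivot column = 1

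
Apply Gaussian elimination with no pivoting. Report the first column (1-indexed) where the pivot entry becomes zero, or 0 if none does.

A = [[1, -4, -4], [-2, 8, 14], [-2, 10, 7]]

first zero-pivot column = 2

Naive forward elimination:
R2 <- R2 - (-2)*R1:  [ 0  0  6 ]
R3 <- R3 - (-2)*R1:  [  0   2  -1 ]
Matrix at this point:
[ 1  -4  -4 ]
[ 0   0   6 ]
[ 0   2  -1 ]
Pivot entry (2,2) is zero but row 3 has 2 in column 2 -> naive elimination stops; a row interchange (e.g. R2 <-> R3) would be required here.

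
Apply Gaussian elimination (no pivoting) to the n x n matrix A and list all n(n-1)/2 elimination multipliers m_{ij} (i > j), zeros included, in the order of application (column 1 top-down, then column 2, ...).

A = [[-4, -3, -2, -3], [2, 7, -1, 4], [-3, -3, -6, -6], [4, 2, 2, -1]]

multipliers: -1/2, 3/4, -1, -3/22, -2/11, 8/105

Forward elimination:
R2 <- R2 - (-1/2)*R1:  [    0  11/2    -2   5/2 ]
R3 <- R3 - (3/4)*R1:  [     0   -3/4   -9/2  -15/4 ]
R4 <- R4 - (-1)*R1:  [  0  -1   0  -4 ]
R3 <- R3 - (-3/22)*R2:  [       0        0  -105/22   -75/22 ]
R4 <- R4 - (-2/11)*R2:  [      0       0   -4/11  -39/11 ]
R4 <- R4 - (8/105)*R3:  [     0      0      0  -23/7 ]
Multipliers (in order of application): m_{21} = -1/2, m_{31} = 3/4, m_{41} = -1, m_{32} = -3/22, m_{42} = -2/11, m_{43} = 8/105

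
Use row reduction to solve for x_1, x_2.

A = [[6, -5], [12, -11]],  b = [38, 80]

Forward elimination on [A|b]:
R2 <- R2 - (2)*R1:  [  0  -1   4 ]
Row echelon form:
[ 6  -5  |  38 ]
[ 0  -1  |   4 ]
Back-substitution:
x_2 = (4) / -1 = -4
x_1 = (38 - (-5)*(-4)) / 6 = 3

(3, -4)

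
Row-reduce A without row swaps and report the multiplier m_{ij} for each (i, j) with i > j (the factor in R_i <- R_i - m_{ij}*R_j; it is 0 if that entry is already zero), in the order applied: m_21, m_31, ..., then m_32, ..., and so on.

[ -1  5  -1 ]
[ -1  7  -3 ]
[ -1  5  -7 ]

multipliers: 1, 1, 0

Forward elimination:
R2 <- R2 - (1)*R1:  [  0   2  -2 ]
R3 <- R3 - (1)*R1:  [  0   0  -6 ]
R3: entry in column 2 is already 0 -> m_{32} = 0 (no row operation needed)
Multipliers (in order of application): m_{21} = 1, m_{31} = 1, m_{32} = 0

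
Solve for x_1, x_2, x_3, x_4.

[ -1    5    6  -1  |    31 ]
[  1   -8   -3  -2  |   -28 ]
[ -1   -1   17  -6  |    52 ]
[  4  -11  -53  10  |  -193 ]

(-3, 2, 3, 0)

Forward elimination on [A|b]:
R2 <- R2 - (-1)*R1:  [  0  -3   3  -3   3 ]
R3 <- R3 - (1)*R1:  [  0  -6  11  -5  21 ]
R4 <- R4 - (-4)*R1:  [   0    9  -29    6  -69 ]
R3 <- R3 - (2)*R2:  [  0   0   5   1  15 ]
R4 <- R4 - (-3)*R2:  [   0    0  -20   -3  -60 ]
R4 <- R4 - (-4)*R3:  [ 0  0  0  1  0 ]
Row echelon form:
[ -1   5  6  -1  |  31 ]
[  0  -3  3  -3  |   3 ]
[  0   0  5   1  |  15 ]
[  0   0  0   1  |   0 ]
Back-substitution:
x_4 = (0) / 1 = 0
x_3 = (15 - (1)*(0)) / 5 = 3
x_2 = (3 - (3)*(3) - (-3)*(0)) / -3 = 2
x_1 = (31 - (5)*(2) - (6)*(3) - (-1)*(0)) / -1 = -3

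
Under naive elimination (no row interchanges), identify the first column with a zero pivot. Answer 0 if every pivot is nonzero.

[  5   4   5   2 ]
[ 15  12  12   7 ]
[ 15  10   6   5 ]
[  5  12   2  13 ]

Naive forward elimination:
R2 <- R2 - (3)*R1:  [  0   0  -3   1 ]
R3 <- R3 - (3)*R1:  [  0  -2  -9  -1 ]
R4 <- R4 - (1)*R1:  [  0   8  -3  11 ]
Matrix at this point:
[ 5   4   5   2 ]
[ 0   0  -3   1 ]
[ 0  -2  -9  -1 ]
[ 0   8  -3  11 ]
Pivot entry (2,2) is zero but row 3 has -2 in column 2 -> naive elimination stops; a row interchange (e.g. R2 <-> R3) would be required here.

first zero-pivot column = 2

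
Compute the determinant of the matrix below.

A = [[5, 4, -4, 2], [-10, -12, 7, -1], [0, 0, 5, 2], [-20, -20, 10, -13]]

det(A) = 600

Forward elimination:
R2 <- R2 - (-2)*R1:  [  0  -4  -1   3 ]
R4 <- R4 - (-4)*R1:  [  0  -4  -6  -5 ]
R4 <- R4 - (1)*R2:  [  0   0  -5  -8 ]
R4 <- R4 - (-1)*R3:  [  0   0   0  -6 ]
Upper-triangular form:
[ 5   4  -4   2 ]
[ 0  -4  -1   3 ]
[ 0   0   5   2 ]
[ 0   0   0  -6 ]
det(A) = (-1)^0 * (5) * (-4) * (5) * (-6) = 600  (0 row swaps -> sign +1)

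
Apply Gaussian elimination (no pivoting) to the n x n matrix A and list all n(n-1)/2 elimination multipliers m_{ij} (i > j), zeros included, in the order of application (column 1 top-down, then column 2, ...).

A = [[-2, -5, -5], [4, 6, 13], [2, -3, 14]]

Forward elimination:
R2 <- R2 - (-2)*R1:  [  0  -4   3 ]
R3 <- R3 - (-1)*R1:  [  0  -8   9 ]
R3 <- R3 - (2)*R2:  [ 0  0  3 ]
Multipliers (in order of application): m_{21} = -2, m_{31} = -1, m_{32} = 2

multipliers: -2, -1, 2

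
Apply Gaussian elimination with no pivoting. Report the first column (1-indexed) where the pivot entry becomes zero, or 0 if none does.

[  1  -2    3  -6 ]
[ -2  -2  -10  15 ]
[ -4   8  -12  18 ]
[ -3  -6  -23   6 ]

Naive forward elimination:
R2 <- R2 - (-2)*R1:  [  0  -6  -4   3 ]
R3 <- R3 - (-4)*R1:  [  0   0   0  -6 ]
R4 <- R4 - (-3)*R1:  [   0  -12  -14  -12 ]
R4 <- R4 - (2)*R2:  [   0    0   -6  -18 ]
Matrix at this point:
[ 1  -2   3   -6 ]
[ 0  -6  -4    3 ]
[ 0   0   0   -6 ]
[ 0   0  -6  -18 ]
Pivot entry (3,3) is zero but row 4 has -6 in column 3 -> naive elimination stops; a row interchange (e.g. R3 <-> R4) would be required here.

first zero-pivot column = 3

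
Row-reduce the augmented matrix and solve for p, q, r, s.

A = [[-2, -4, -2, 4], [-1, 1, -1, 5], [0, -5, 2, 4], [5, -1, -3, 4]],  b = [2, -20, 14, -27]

(-2, -4, 3, -3)

Forward elimination on [A|b]:
R2 <- R2 - (1/2)*R1:  [   0    3    0    3  -21 ]
R4 <- R4 - (-5/2)*R1:  [   0  -11   -8   14  -22 ]
R3 <- R3 - (-5/3)*R2:  [   0    0    2    9  -21 ]
R4 <- R4 - (-11/3)*R2:  [   0    0   -8   25  -99 ]
R4 <- R4 - (-4)*R3:  [    0     0     0    61  -183 ]
Row echelon form:
[ -2  -4  -2   4  |     2 ]
[  0   3   0   3  |   -21 ]
[  0   0   2   9  |   -21 ]
[  0   0   0  61  |  -183 ]
Back-substitution:
s = (-183) / 61 = -3
r = (-21 - (9)*(-3)) / 2 = 3
q = (-21 - (3)*(-3)) / 3 = -4
p = (2 - (-4)*(-4) - (-2)*(3) - (4)*(-3)) / -2 = -2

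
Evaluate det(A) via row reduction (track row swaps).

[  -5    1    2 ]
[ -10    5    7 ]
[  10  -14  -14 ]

det(A) = -30

Forward elimination:
R2 <- R2 - (2)*R1:  [ 0  3  3 ]
R3 <- R3 - (-2)*R1:  [   0  -12  -10 ]
R3 <- R3 - (-4)*R2:  [ 0  0  2 ]
Upper-triangular form:
[ -5  1  2 ]
[  0  3  3 ]
[  0  0  2 ]
det(A) = (-1)^0 * (-5) * (3) * (2) = -30  (0 row swaps -> sign +1)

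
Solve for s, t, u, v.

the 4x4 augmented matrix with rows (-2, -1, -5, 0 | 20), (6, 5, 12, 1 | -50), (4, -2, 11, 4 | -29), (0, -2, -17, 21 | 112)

(4, -3, -5, 1)

Forward elimination on [A|b]:
R2 <- R2 - (-3)*R1:  [  0   2  -3   1  10 ]
R3 <- R3 - (-2)*R1:  [  0  -4   1   4  11 ]
R3 <- R3 - (-2)*R2:  [  0   0  -5   6  31 ]
R4 <- R4 - (-1)*R2:  [   0    0  -20   22  122 ]
R4 <- R4 - (4)*R3:  [  0   0   0  -2  -2 ]
Row echelon form:
[ -2  -1  -5   0  |  20 ]
[  0   2  -3   1  |  10 ]
[  0   0  -5   6  |  31 ]
[  0   0   0  -2  |  -2 ]
Back-substitution:
v = (-2) / -2 = 1
u = (31 - (6)*(1)) / -5 = -5
t = (10 - (-3)*(-5) - (1)*(1)) / 2 = -3
s = (20 - (-1)*(-3) - (-5)*(-5)) / -2 = 4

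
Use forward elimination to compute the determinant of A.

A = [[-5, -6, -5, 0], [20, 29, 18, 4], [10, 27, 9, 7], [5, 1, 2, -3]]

Forward elimination:
R2 <- R2 - (-4)*R1:  [  0   5  -2   4 ]
R3 <- R3 - (-2)*R1:  [  0  15  -1   7 ]
R4 <- R4 - (-1)*R1:  [  0  -5  -3  -3 ]
R3 <- R3 - (3)*R2:  [  0   0   5  -5 ]
R4 <- R4 - (-1)*R2:  [  0   0  -5   1 ]
R4 <- R4 - (-1)*R3:  [  0   0   0  -4 ]
Upper-triangular form:
[ -5  -6  -5   0 ]
[  0   5  -2   4 ]
[  0   0   5  -5 ]
[  0   0   0  -4 ]
det(A) = (-1)^0 * (-5) * (5) * (5) * (-4) = 500  (0 row swaps -> sign +1)

det(A) = 500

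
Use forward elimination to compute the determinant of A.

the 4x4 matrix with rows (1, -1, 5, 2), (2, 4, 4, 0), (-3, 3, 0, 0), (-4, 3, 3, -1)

det(A) = -222

Forward elimination:
R2 <- R2 - (2)*R1:  [  0   6  -6  -4 ]
R3 <- R3 - (-3)*R1:  [  0   0  15   6 ]
R4 <- R4 - (-4)*R1:  [  0  -1  23   7 ]
R4 <- R4 - (-1/6)*R2:  [    0     0    22  19/3 ]
R4 <- R4 - (22/15)*R3:  [      0       0       0  -37/15 ]
Upper-triangular form:
[ 1  -1   5       2 ]
[ 0   6  -6      -4 ]
[ 0   0  15       6 ]
[ 0   0   0  -37/15 ]
det(A) = (-1)^0 * (1) * (6) * (15) * (-37/15) = -222  (0 row swaps -> sign +1)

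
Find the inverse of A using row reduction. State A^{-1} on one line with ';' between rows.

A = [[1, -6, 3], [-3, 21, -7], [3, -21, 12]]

inverse = [7 3/5 -7/5; 1 1/5 -2/15; 0 1/5 1/5]

Gauss-Jordan on [A | I]:
R2 <- R2 - (-3)*R1:  [ 0  3  2  |  3  1  0 ]
R3 <- R3 - (3)*R1:  [  0  -3   3  |  -3   0   1 ]
R2 <- (1/3)*R2:  [   0    1  2/3  |    1  1/3    0 ]
R1 <- R1 - (-6)*R2:  [ 1  0  7  |  7  2  0 ]
R3 <- R3 - (-3)*R2:  [ 0  0  5  |  0  1  1 ]
R3 <- (1/5)*R3:  [   0    0    1  |    0  1/5  1/5 ]
R1 <- R1 - (7)*R3:  [    1     0     0  |     7   3/5  -7/5 ]
R2 <- R2 - (2/3)*R3:  [     0      1      0  |      1    1/5  -2/15 ]
Right block of [I | A^{-1}] is the inverse:
[ 7  3/5   -7/5 ]
[ 1  1/5  -2/15 ]
[ 0  1/5    1/5 ]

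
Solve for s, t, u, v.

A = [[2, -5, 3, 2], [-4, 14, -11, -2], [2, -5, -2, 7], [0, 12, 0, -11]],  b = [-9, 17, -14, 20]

(-1, -2, -3, -4)

Forward elimination on [A|b]:
R2 <- R2 - (-2)*R1:  [  0   4  -5   2  -1 ]
R3 <- R3 - (1)*R1:  [  0   0  -5   5  -5 ]
R4 <- R4 - (3)*R2:  [   0    0   15  -17   23 ]
R4 <- R4 - (-3)*R3:  [  0   0   0  -2   8 ]
Row echelon form:
[ 2  -5   3   2  |  -9 ]
[ 0   4  -5   2  |  -1 ]
[ 0   0  -5   5  |  -5 ]
[ 0   0   0  -2  |   8 ]
Back-substitution:
v = (8) / -2 = -4
u = (-5 - (5)*(-4)) / -5 = -3
t = (-1 - (-5)*(-3) - (2)*(-4)) / 4 = -2
s = (-9 - (-5)*(-2) - (3)*(-3) - (2)*(-4)) / 2 = -1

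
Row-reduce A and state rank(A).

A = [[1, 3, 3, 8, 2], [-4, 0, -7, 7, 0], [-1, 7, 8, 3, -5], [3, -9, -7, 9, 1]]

Row reduction:
R2 <- R2 - (-4)*R1:  [  0  12   5  39   8 ]
R3 <- R3 - (-1)*R1:  [  0  10  11  11  -3 ]
R4 <- R4 - (3)*R1:  [   0  -18  -16  -15   -5 ]
R3 <- R3 - (5/6)*R2:  [     0      0   41/6  -43/2  -29/3 ]
R4 <- R4 - (-3/2)*R2:  [     0      0  -17/2   87/2      7 ]
R4 <- R4 - (-51/41)*R3:  [       0        0        0   687/41  -206/41 ]
Row echelon form:
[ 1   3     3       8        2 ]
[ 0  12     5      39        8 ]
[ 0   0  41/6   -43/2    -29/3 ]
[ 0   0     0  687/41  -206/41 ]
Nonzero rows / pivot columns: 4

rank(A) = 4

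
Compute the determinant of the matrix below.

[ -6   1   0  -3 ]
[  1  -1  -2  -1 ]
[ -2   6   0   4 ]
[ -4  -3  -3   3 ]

Forward elimination:
R2 <- R2 - (-1/6)*R1:  [    0  -5/6    -2  -3/2 ]
R3 <- R3 - (1/3)*R1:  [    0  17/3     0     5 ]
R4 <- R4 - (2/3)*R1:  [     0  -11/3     -3      5 ]
R3 <- R3 - (-34/5)*R2:  [     0      0  -68/5  -26/5 ]
R4 <- R4 - (22/5)*R2:  [    0     0  29/5  58/5 ]
R4 <- R4 - (-29/68)*R3:  [      0       0       0  319/34 ]
Upper-triangular form:
[ -6     1      0      -3 ]
[  0  -5/6     -2    -3/2 ]
[  0     0  -68/5   -26/5 ]
[  0     0      0  319/34 ]
det(A) = (-1)^0 * (-6) * (-5/6) * (-68/5) * (319/34) = -638  (0 row swaps -> sign +1)

det(A) = -638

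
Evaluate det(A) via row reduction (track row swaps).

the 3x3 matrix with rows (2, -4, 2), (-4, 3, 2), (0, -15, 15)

det(A) = 30

Forward elimination:
R2 <- R2 - (-2)*R1:  [  0  -5   6 ]
R3 <- R3 - (3)*R2:  [  0   0  -3 ]
Upper-triangular form:
[ 2  -4   2 ]
[ 0  -5   6 ]
[ 0   0  -3 ]
det(A) = (-1)^0 * (2) * (-5) * (-3) = 30  (0 row swaps -> sign +1)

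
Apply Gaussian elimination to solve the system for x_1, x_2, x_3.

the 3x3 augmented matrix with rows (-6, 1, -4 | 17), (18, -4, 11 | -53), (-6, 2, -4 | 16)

Forward elimination on [A|b]:
R2 <- R2 - (-3)*R1:  [  0  -1  -1  -2 ]
R3 <- R3 - (1)*R1:  [  0   1   0  -1 ]
R3 <- R3 - (-1)*R2:  [  0   0  -1  -3 ]
Row echelon form:
[ -6   1  -4  |  17 ]
[  0  -1  -1  |  -2 ]
[  0   0  -1  |  -3 ]
Back-substitution:
x_3 = (-3) / -1 = 3
x_2 = (-2 - (-1)*(3)) / -1 = -1
x_1 = (17 - (1)*(-1) - (-4)*(3)) / -6 = -5

(-5, -1, 3)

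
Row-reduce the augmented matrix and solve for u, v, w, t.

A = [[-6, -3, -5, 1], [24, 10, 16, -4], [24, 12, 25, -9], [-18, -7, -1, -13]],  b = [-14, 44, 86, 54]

Forward elimination on [A|b]:
R2 <- R2 - (-4)*R1:  [   0   -2   -4    0  -12 ]
R3 <- R3 - (-4)*R1:  [  0   0   5  -5  30 ]
R4 <- R4 - (3)*R1:  [   0    2   14  -16   96 ]
R4 <- R4 - (-1)*R2:  [   0    0   10  -16   84 ]
R4 <- R4 - (2)*R3:  [  0   0   0  -6  24 ]
Row echelon form:
[ -6  -3  -5   1  |  -14 ]
[  0  -2  -4   0  |  -12 ]
[  0   0   5  -5  |   30 ]
[  0   0   0  -6  |   24 ]
Back-substitution:
t = (24) / -6 = -4
w = (30 - (-5)*(-4)) / 5 = 2
v = (-12 - (-4)*(2)) / -2 = 2
u = (-14 - (-3)*(2) - (-5)*(2) - (1)*(-4)) / -6 = -1

(-1, 2, 2, -4)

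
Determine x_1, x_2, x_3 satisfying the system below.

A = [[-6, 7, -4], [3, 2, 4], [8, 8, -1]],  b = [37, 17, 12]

(-3, 5, 4)

Forward elimination on [A|b]:
R2 <- R2 - (-1/2)*R1:  [    0  11/2     2  71/2 ]
R3 <- R3 - (-4/3)*R1:  [     0   52/3  -19/3  184/3 ]
R3 <- R3 - (104/33)*R2:  [       0        0  -139/11  -556/11 ]
Row echelon form:
[ -6     7       -4  |       37 ]
[  0  11/2        2  |     71/2 ]
[  0     0  -139/11  |  -556/11 ]
Back-substitution:
x_3 = (-556/11) / (-139/11) = 4
x_2 = (71/2 - (2)*(4)) / (11/2) = 5
x_1 = (37 - (7)*(5) - (-4)*(4)) / -6 = -3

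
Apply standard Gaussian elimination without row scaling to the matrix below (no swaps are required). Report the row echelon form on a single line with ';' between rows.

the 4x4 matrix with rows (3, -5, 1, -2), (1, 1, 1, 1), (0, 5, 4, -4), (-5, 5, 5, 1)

Forward elimination:
R2 <- R2 - (1/3)*R1:  [   0  8/3  2/3  5/3 ]
R4 <- R4 - (-5/3)*R1:  [     0  -10/3   20/3   -7/3 ]
R3 <- R3 - (15/8)*R2:  [     0      0   11/4  -57/8 ]
R4 <- R4 - (-5/4)*R2:  [    0     0  15/2  -1/4 ]
R4 <- R4 - (30/11)*R3:  [      0       0       0  211/11 ]
Row echelon form:
[ 3   -5     1      -2 ]
[ 0  8/3   2/3     5/3 ]
[ 0    0  11/4   -57/8 ]
[ 0    0     0  211/11 ]

REF = [3 -5 1 -2; 0 8/3 2/3 5/3; 0 0 11/4 -57/8; 0 0 0 211/11]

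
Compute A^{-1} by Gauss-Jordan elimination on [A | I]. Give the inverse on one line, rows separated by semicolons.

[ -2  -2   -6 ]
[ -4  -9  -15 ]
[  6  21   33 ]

inverse = [3/10 -1 -2/5; 7/10 -1/2 -1/10; -1/2 1/2 1/6]

Gauss-Jordan on [A | I]:
R1 <- (1/-2)*R1:  [    1     1     3  |  -1/2     0     0 ]
R2 <- R2 - (-4)*R1:  [  0  -5  -3  |  -2   1   0 ]
R3 <- R3 - (6)*R1:  [  0  15  15  |   3   0   1 ]
R2 <- (1/-5)*R2:  [    0     1   3/5  |   2/5  -1/5     0 ]
R1 <- R1 - (1)*R2:  [     1      0   12/5  |  -9/10    1/5      0 ]
R3 <- R3 - (15)*R2:  [  0   0   6  |  -3   3   1 ]
R3 <- (1/6)*R3:  [    0     0     1  |  -1/2   1/2   1/6 ]
R1 <- R1 - (12/5)*R3:  [    1     0     0  |  3/10    -1  -2/5 ]
R2 <- R2 - (3/5)*R3:  [     0      1      0  |   7/10   -1/2  -1/10 ]
Right block of [I | A^{-1}] is the inverse:
[ 3/10    -1   -2/5 ]
[ 7/10  -1/2  -1/10 ]
[ -1/2   1/2    1/6 ]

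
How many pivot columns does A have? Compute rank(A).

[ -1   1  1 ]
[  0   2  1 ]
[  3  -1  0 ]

rank(A) = 3

Row reduction:
R3 <- R3 - (-3)*R1:  [ 0  2  3 ]
R3 <- R3 - (1)*R2:  [ 0  0  2 ]
Row echelon form:
[ -1  1  1 ]
[  0  2  1 ]
[  0  0  2 ]
Nonzero rows / pivot columns: 3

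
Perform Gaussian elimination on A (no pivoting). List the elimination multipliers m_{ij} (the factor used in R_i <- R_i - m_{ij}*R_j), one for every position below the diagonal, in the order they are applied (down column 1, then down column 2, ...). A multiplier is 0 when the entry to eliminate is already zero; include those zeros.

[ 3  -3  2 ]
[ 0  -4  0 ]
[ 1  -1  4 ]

Forward elimination:
R2: entry in column 1 is already 0 -> m_{21} = 0 (no row operation needed)
R3 <- R3 - (1/3)*R1:  [    0     0  10/3 ]
R3: entry in column 2 is already 0 -> m_{32} = 0 (no row operation needed)
Multipliers (in order of application): m_{21} = 0, m_{31} = 1/3, m_{32} = 0

multipliers: 0, 1/3, 0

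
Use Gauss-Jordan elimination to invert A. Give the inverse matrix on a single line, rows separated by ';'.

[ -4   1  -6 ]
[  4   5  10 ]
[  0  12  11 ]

Gauss-Jordan on [A | I]:
R1 <- (1/-4)*R1:  [    1  -1/4   3/2  |  -1/4     0     0 ]
R2 <- R2 - (4)*R1:  [ 0  6  4  |  1  1  0 ]
R2 <- (1/6)*R2:  [   0    1  2/3  |  1/6  1/6    0 ]
R1 <- R1 - (-1/4)*R2:  [     1      0    5/3  |  -5/24   1/24      0 ]
R3 <- R3 - (12)*R2:  [  0   0   3  |  -2  -2   1 ]
R3 <- (1/3)*R3:  [    0     0     1  |  -2/3  -2/3   1/3 ]
R1 <- R1 - (5/3)*R3:  [     1      0      0  |  65/72  83/72   -5/9 ]
R2 <- R2 - (2/3)*R3:  [     0      1      0  |  11/18  11/18   -2/9 ]
Right block of [I | A^{-1}] is the inverse:
[ 65/72  83/72  -5/9 ]
[ 11/18  11/18  -2/9 ]
[  -2/3   -2/3   1/3 ]

inverse = [65/72 83/72 -5/9; 11/18 11/18 -2/9; -2/3 -2/3 1/3]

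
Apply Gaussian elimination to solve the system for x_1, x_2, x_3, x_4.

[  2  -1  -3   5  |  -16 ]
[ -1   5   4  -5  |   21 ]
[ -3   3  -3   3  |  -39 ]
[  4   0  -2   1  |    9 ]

(5, -1, 4, -3)

Forward elimination on [A|b]:
R2 <- R2 - (-1/2)*R1:  [    0   9/2   5/2  -5/2    13 ]
R3 <- R3 - (-3/2)*R1:  [     0    3/2  -15/2   21/2    -63 ]
R4 <- R4 - (2)*R1:  [  0   2   4  -9  41 ]
R3 <- R3 - (1/3)*R2:  [      0       0   -25/3    34/3  -202/3 ]
R4 <- R4 - (4/9)*R2:  [     0      0   26/9  -71/9  317/9 ]
R4 <- R4 - (-26/75)*R3:  [      0       0       0  -99/25  297/25 ]
Row echelon form:
[ 2   -1     -3       5  |     -16 ]
[ 0  9/2    5/2    -5/2  |      13 ]
[ 0    0  -25/3    34/3  |  -202/3 ]
[ 0    0      0  -99/25  |  297/25 ]
Back-substitution:
x_4 = (297/25) / (-99/25) = -3
x_3 = (-202/3 - (34/3)*(-3)) / (-25/3) = 4
x_2 = (13 - (5/2)*(4) - (-5/2)*(-3)) / (9/2) = -1
x_1 = (-16 - (-1)*(-1) - (-3)*(4) - (5)*(-3)) / 2 = 5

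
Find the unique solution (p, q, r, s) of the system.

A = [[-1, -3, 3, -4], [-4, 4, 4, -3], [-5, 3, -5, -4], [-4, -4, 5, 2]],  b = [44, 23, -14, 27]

Forward elimination on [A|b]:
R2 <- R2 - (4)*R1:  [    0    16    -8    13  -153 ]
R3 <- R3 - (5)*R1:  [    0    18   -20    16  -234 ]
R4 <- R4 - (4)*R1:  [    0     8    -7    18  -149 ]
R3 <- R3 - (9/8)*R2:  [      0       0     -11    11/8  -495/8 ]
R4 <- R4 - (1/2)*R2:  [      0       0      -3    23/2  -145/2 ]
R4 <- R4 - (3/11)*R3:  [      0       0       0    89/8  -445/8 ]
Row echelon form:
[ -1  -3    3    -4  |      44 ]
[  0  16   -8    13  |    -153 ]
[  0   0  -11  11/8  |  -495/8 ]
[  0   0    0  89/8  |  -445/8 ]
Back-substitution:
s = (-445/8) / (89/8) = -5
r = (-495/8 - (11/8)*(-5)) / -11 = 5
q = (-153 - (-8)*(5) - (13)*(-5)) / 16 = -3
p = (44 - (-3)*(-3) - (3)*(5) - (-4)*(-5)) / -1 = 0

(0, -3, 5, -5)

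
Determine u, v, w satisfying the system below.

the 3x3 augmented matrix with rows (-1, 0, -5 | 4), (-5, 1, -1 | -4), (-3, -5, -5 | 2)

(1, 0, -1)

Forward elimination on [A|b]:
R2 <- R2 - (5)*R1:  [   0    1   24  -24 ]
R3 <- R3 - (3)*R1:  [   0   -5   10  -10 ]
R3 <- R3 - (-5)*R2:  [    0     0   130  -130 ]
Row echelon form:
[ -1  0   -5  |     4 ]
[  0  1   24  |   -24 ]
[  0  0  130  |  -130 ]
Back-substitution:
w = (-130) / 130 = -1
v = (-24 - (24)*(-1)) / 1 = 0
u = (4 - (-5)*(-1)) / -1 = 1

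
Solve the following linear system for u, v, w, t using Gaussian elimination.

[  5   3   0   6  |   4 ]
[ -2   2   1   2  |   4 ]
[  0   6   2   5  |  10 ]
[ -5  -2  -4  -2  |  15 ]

(-1, 3, -4, 0)

Forward elimination on [A|b]:
R2 <- R2 - (-2/5)*R1:  [    0  16/5     1  22/5  28/5 ]
R4 <- R4 - (-1)*R1:  [  0   1  -4   4  19 ]
R3 <- R3 - (15/8)*R2:  [     0      0    1/8  -13/4   -1/2 ]
R4 <- R4 - (5/16)*R2:  [      0       0  -69/16    21/8    69/4 ]
R4 <- R4 - (-69/2)*R3:  [      0       0       0  -219/2       0 ]
Row echelon form:
[ 5     3    0       6  |     4 ]
[ 0  16/5    1    22/5  |  28/5 ]
[ 0     0  1/8   -13/4  |  -1/2 ]
[ 0     0    0  -219/2  |     0 ]
Back-substitution:
t = (0) / (-219/2) = 0
w = (-1/2 - (-13/4)*(0)) / (1/8) = -4
v = (28/5 - (1)*(-4) - (22/5)*(0)) / (16/5) = 3
u = (4 - (3)*(3) - (6)*(0)) / 5 = -1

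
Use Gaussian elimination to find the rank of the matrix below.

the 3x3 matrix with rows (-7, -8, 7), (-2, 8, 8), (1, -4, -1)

rank(A) = 3

Row reduction:
R2 <- R2 - (2/7)*R1:  [    0  72/7     6 ]
R3 <- R3 - (-1/7)*R1:  [     0  -36/7      0 ]
R3 <- R3 - (-1/2)*R2:  [ 0  0  3 ]
Row echelon form:
[ -7    -8  7 ]
[  0  72/7  6 ]
[  0     0  3 ]
Nonzero rows / pivot columns: 3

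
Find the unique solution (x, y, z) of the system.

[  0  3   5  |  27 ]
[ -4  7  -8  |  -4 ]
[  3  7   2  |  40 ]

(2, 4, 3)

Forward elimination on [A|b]:
R1 <-> R2   (pivot in column 1 was zero)
[ -4  7  -8  -4 ]
[  0  3   5  27 ]
[  3  7   2  40 ]
R3 <- R3 - (-3/4)*R1:  [    0  49/4    -4    37 ]
R3 <- R3 - (49/12)*R2:  [       0        0  -293/12   -293/4 ]
Row echelon form:
[ -4  7       -8  |      -4 ]
[  0  3        5  |      27 ]
[  0  0  -293/12  |  -293/4 ]
Back-substitution:
z = (-293/4) / (-293/12) = 3
y = (27 - (5)*(3)) / 3 = 4
x = (-4 - (7)*(4) - (-8)*(3)) / -4 = 2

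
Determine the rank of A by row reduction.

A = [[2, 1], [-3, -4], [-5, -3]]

rank(A) = 2

Row reduction:
R2 <- R2 - (-3/2)*R1:  [    0  -5/2 ]
R3 <- R3 - (-5/2)*R1:  [    0  -1/2 ]
R3 <- R3 - (1/5)*R2:  [ 0  0 ]
Row echelon form:
[ 2     1 ]
[ 0  -5/2 ]
[ 0     0 ]
Nonzero rows / pivot columns: 2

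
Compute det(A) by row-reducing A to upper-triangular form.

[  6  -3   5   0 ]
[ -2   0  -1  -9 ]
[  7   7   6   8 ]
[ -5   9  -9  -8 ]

Forward elimination:
R2 <- R2 - (-1/3)*R1:  [   0   -1  2/3   -9 ]
R3 <- R3 - (7/6)*R1:  [    0  21/2   1/6     8 ]
R4 <- R4 - (-5/6)*R1:  [     0   13/2  -29/6     -8 ]
R3 <- R3 - (-21/2)*R2:  [      0       0    43/6  -173/2 ]
R4 <- R4 - (-13/2)*R2:  [      0       0    -1/2  -133/2 ]
R4 <- R4 - (-3/43)*R3:  [        0         0         0  -3119/43 ]
Upper-triangular form:
[ 6  -3     5         0 ]
[ 0  -1   2/3        -9 ]
[ 0   0  43/6    -173/2 ]
[ 0   0     0  -3119/43 ]
det(A) = (-1)^0 * (6) * (-1) * (43/6) * (-3119/43) = 3119  (0 row swaps -> sign +1)

det(A) = 3119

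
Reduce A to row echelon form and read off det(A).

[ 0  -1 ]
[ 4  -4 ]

det(A) = 4

Forward elimination:
R1 <-> R2   (pivot in column 1 was zero)
[ 4  -4 ]
[ 0  -1 ]
Upper-triangular form:
[ 4  -4 ]
[ 0  -1 ]
det(A) = (-1)^1 * (4) * (-1) = 4  (1 row swap -> sign -1)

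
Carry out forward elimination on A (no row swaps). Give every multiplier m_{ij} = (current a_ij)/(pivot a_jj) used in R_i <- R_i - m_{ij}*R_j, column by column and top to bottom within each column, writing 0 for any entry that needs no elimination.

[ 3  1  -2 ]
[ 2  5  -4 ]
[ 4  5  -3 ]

Forward elimination:
R2 <- R2 - (2/3)*R1:  [    0  13/3  -8/3 ]
R3 <- R3 - (4/3)*R1:  [    0  11/3  -1/3 ]
R3 <- R3 - (11/13)*R2:  [     0      0  25/13 ]
Multipliers (in order of application): m_{21} = 2/3, m_{31} = 4/3, m_{32} = 11/13

multipliers: 2/3, 4/3, 11/13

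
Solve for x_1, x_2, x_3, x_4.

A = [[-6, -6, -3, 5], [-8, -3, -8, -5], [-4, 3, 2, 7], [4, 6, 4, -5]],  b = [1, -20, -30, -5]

Forward elimination on [A|b]:
R2 <- R2 - (4/3)*R1:  [     0      5     -4  -35/3  -64/3 ]
R3 <- R3 - (2/3)*R1:  [     0      7      4   11/3  -92/3 ]
R4 <- R4 - (-2/3)*R1:  [     0      2      2   -5/3  -13/3 ]
R3 <- R3 - (7/5)*R2:  [    0     0  48/5    20  -4/5 ]
R4 <- R4 - (2/5)*R2:  [    0     0  18/5     3  21/5 ]
R4 <- R4 - (3/8)*R3:  [    0     0     0  -9/2   9/2 ]
Row echelon form:
[ -6  -6    -3      5  |      1 ]
[  0   5    -4  -35/3  |  -64/3 ]
[  0   0  48/5     20  |   -4/5 ]
[  0   0     0   -9/2  |    9/2 ]
Back-substitution:
x_4 = (9/2) / (-9/2) = -1
x_3 = (-4/5 - (20)*(-1)) / (48/5) = 2
x_2 = (-64/3 - (-4)*(2) - (-35/3)*(-1)) / 5 = -5
x_1 = (1 - (-6)*(-5) - (-3)*(2) - (5)*(-1)) / -6 = 3

(3, -5, 2, -1)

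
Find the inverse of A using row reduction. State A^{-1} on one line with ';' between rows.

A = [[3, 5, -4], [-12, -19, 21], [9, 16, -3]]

Gauss-Jordan on [A | I]:
R1 <- (1/3)*R1:  [    1   5/3  -4/3  |   1/3     0     0 ]
R2 <- R2 - (-12)*R1:  [ 0  1  5  |  4  1  0 ]
R3 <- R3 - (9)*R1:  [  0   1   9  |  -3   0   1 ]
R1 <- R1 - (5/3)*R2:  [     1      0  -29/3  |  -19/3   -5/3      0 ]
R3 <- R3 - (1)*R2:  [  0   0   4  |  -7  -1   1 ]
R3 <- (1/4)*R3:  [    0     0     1  |  -7/4  -1/4   1/4 ]
R1 <- R1 - (-29/3)*R3:  [      1       0       0  |   -93/4  -49/12   29/12 ]
R2 <- R2 - (5)*R3:  [    0     1     0  |  51/4   9/4  -5/4 ]
Right block of [I | A^{-1}] is the inverse:
[ -93/4  -49/12  29/12 ]
[  51/4     9/4   -5/4 ]
[  -7/4    -1/4    1/4 ]

inverse = [-93/4 -49/12 29/12; 51/4 9/4 -5/4; -7/4 -1/4 1/4]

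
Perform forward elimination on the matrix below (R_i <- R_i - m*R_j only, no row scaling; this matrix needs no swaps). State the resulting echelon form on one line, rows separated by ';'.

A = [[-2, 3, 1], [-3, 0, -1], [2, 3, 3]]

REF = [-2 3 1; 0 -9/2 -5/2; 0 0 2/3]

Forward elimination:
R2 <- R2 - (3/2)*R1:  [    0  -9/2  -5/2 ]
R3 <- R3 - (-1)*R1:  [ 0  6  4 ]
R3 <- R3 - (-4/3)*R2:  [   0    0  2/3 ]
Row echelon form:
[ -2     3     1 ]
[  0  -9/2  -5/2 ]
[  0     0   2/3 ]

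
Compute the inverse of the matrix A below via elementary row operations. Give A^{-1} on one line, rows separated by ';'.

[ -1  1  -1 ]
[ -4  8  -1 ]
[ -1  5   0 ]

inverse = [5/8 -5/8 7/8; 1/8 -1/8 3/8; -3/2 1/2 -1/2]

Gauss-Jordan on [A | I]:
R1 <- (1/-1)*R1:  [  1  -1   1  |  -1   0   0 ]
R2 <- R2 - (-4)*R1:  [  0   4   3  |  -4   1   0 ]
R3 <- R3 - (-1)*R1:  [  0   4   1  |  -1   0   1 ]
R2 <- (1/4)*R2:  [   0    1  3/4  |   -1  1/4    0 ]
R1 <- R1 - (-1)*R2:  [   1    0  7/4  |   -2  1/4    0 ]
R3 <- R3 - (4)*R2:  [  0   0  -2  |   3  -1   1 ]
R3 <- (1/-2)*R3:  [    0     0     1  |  -3/2   1/2  -1/2 ]
R1 <- R1 - (7/4)*R3:  [    1     0     0  |   5/8  -5/8   7/8 ]
R2 <- R2 - (3/4)*R3:  [    0     1     0  |   1/8  -1/8   3/8 ]
Right block of [I | A^{-1}] is the inverse:
[  5/8  -5/8   7/8 ]
[  1/8  -1/8   3/8 ]
[ -3/2   1/2  -1/2 ]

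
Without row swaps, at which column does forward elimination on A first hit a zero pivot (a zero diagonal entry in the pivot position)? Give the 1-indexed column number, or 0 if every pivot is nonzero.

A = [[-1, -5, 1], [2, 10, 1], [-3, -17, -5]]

first zero-pivot column = 2

Naive forward elimination:
R2 <- R2 - (-2)*R1:  [ 0  0  3 ]
R3 <- R3 - (3)*R1:  [  0  -2  -8 ]
Matrix at this point:
[ -1  -5   1 ]
[  0   0   3 ]
[  0  -2  -8 ]
Pivot entry (2,2) is zero but row 3 has -2 in column 2 -> naive elimination stops; a row interchange (e.g. R2 <-> R3) would be required here.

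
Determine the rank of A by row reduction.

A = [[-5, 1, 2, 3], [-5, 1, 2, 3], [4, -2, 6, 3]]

Row reduction:
R2 <- R2 - (1)*R1:  [ 0  0  0  0 ]
R3 <- R3 - (-4/5)*R1:  [    0  -6/5  38/5  27/5 ]
R2 <-> R3   (pivot in column 2 was zero)
[ -5     1     2     3 ]
[  0  -6/5  38/5  27/5 ]
[  0     0     0     0 ]
Row echelon form:
[ -5     1     2     3 ]
[  0  -6/5  38/5  27/5 ]
[  0     0     0     0 ]
Nonzero rows / pivot columns: 2

rank(A) = 2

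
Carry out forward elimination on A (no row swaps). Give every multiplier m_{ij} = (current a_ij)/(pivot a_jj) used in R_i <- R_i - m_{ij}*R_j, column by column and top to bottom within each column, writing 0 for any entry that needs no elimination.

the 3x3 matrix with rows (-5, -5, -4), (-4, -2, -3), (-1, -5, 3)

Forward elimination:
R2 <- R2 - (4/5)*R1:  [   0    2  1/5 ]
R3 <- R3 - (1/5)*R1:  [    0    -4  19/5 ]
R3 <- R3 - (-2)*R2:  [    0     0  21/5 ]
Multipliers (in order of application): m_{21} = 4/5, m_{31} = 1/5, m_{32} = -2

multipliers: 4/5, 1/5, -2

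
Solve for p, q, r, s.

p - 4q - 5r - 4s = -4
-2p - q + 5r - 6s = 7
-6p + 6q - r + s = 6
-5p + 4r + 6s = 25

Forward elimination on [A|b]:
R2 <- R2 - (-2)*R1:  [   0   -9   -5  -14   -1 ]
R3 <- R3 - (-6)*R1:  [   0  -18  -31  -23  -18 ]
R4 <- R4 - (-5)*R1:  [   0  -20  -21  -14    5 ]
R3 <- R3 - (2)*R2:  [   0    0  -21    5  -16 ]
R4 <- R4 - (20/9)*R2:  [     0      0  -89/9  154/9   65/9 ]
R4 <- R4 - (89/189)*R3:  [        0         0         0  2789/189  2789/189 ]
Row echelon form:
[ 1  -4   -5        -4  |        -4 ]
[ 0  -9   -5       -14  |        -1 ]
[ 0   0  -21         5  |       -16 ]
[ 0   0    0  2789/189  |  2789/189 ]
Back-substitution:
s = (2789/189) / (2789/189) = 1
r = (-16 - (5)*(1)) / -21 = 1
q = (-1 - (-5)*(1) - (-14)*(1)) / -9 = -2
p = (-4 - (-4)*(-2) - (-5)*(1) - (-4)*(1)) / 1 = -3

(-3, -2, 1, 1)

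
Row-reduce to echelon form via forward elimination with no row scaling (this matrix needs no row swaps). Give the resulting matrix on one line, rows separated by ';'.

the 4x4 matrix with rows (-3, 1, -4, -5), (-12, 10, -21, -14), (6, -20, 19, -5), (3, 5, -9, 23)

Forward elimination:
R2 <- R2 - (4)*R1:  [  0   6  -5   6 ]
R3 <- R3 - (-2)*R1:  [   0  -18   11  -15 ]
R4 <- R4 - (-1)*R1:  [   0    6  -13   18 ]
R3 <- R3 - (-3)*R2:  [  0   0  -4   3 ]
R4 <- R4 - (1)*R2:  [  0   0  -8  12 ]
R4 <- R4 - (2)*R3:  [ 0  0  0  6 ]
Row echelon form:
[ -3  1  -4  -5 ]
[  0  6  -5   6 ]
[  0  0  -4   3 ]
[  0  0   0   6 ]

REF = [-3 1 -4 -5; 0 6 -5 6; 0 0 -4 3; 0 0 0 6]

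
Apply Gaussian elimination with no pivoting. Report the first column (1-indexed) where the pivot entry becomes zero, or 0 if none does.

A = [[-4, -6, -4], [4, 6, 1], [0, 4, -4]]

Naive forward elimination:
R2 <- R2 - (-1)*R1:  [  0   0  -3 ]
Matrix at this point:
[ -4  -6  -4 ]
[  0   0  -3 ]
[  0   4  -4 ]
Pivot entry (2,2) is zero but row 3 has 4 in column 2 -> naive elimination stops; a row interchange (e.g. R2 <-> R3) would be required here.

first zero-pivot column = 2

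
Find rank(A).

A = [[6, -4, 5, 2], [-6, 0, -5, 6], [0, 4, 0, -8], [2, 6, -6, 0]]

rank(A) = 3

Row reduction:
R2 <- R2 - (-1)*R1:  [  0  -4   0   8 ]
R4 <- R4 - (1/3)*R1:  [     0   22/3  -23/3   -2/3 ]
R3 <- R3 - (-1)*R2:  [ 0  0  0  0 ]
R4 <- R4 - (-11/6)*R2:  [     0      0  -23/3     14 ]
R3 <-> R4   (pivot in column 3 was zero)
[ 6  -4      5   2 ]
[ 0  -4      0   8 ]
[ 0   0  -23/3  14 ]
[ 0   0      0   0 ]
Row echelon form:
[ 6  -4      5   2 ]
[ 0  -4      0   8 ]
[ 0   0  -23/3  14 ]
[ 0   0      0   0 ]
Nonzero rows / pivot columns: 3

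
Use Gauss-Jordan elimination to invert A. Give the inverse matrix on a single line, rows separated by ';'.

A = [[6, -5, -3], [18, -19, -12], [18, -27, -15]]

inverse = [13/24 -1/12 -1/24; -3/4 1/2 -1/4; 2 -1 1/3]

Gauss-Jordan on [A | I]:
R1 <- (1/6)*R1:  [    1  -5/6  -1/2  |   1/6     0     0 ]
R2 <- R2 - (18)*R1:  [  0  -4  -3  |  -3   1   0 ]
R3 <- R3 - (18)*R1:  [   0  -12   -6  |   -3    0    1 ]
R2 <- (1/-4)*R2:  [    0     1   3/4  |   3/4  -1/4     0 ]
R1 <- R1 - (-5/6)*R2:  [     1      0    1/8  |  19/24  -5/24      0 ]
R3 <- R3 - (-12)*R2:  [  0   0   3  |   6  -3   1 ]
R3 <- (1/3)*R3:  [   0    0    1  |    2   -1  1/3 ]
R1 <- R1 - (1/8)*R3:  [     1      0      0  |  13/24  -1/12  -1/24 ]
R2 <- R2 - (3/4)*R3:  [    0     1     0  |  -3/4   1/2  -1/4 ]
Right block of [I | A^{-1}] is the inverse:
[ 13/24  -1/12  -1/24 ]
[  -3/4    1/2   -1/4 ]
[     2     -1    1/3 ]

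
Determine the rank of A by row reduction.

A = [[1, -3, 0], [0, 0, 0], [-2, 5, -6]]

rank(A) = 2

Row reduction:
R3 <- R3 - (-2)*R1:  [  0  -1  -6 ]
R2 <-> R3   (pivot in column 2 was zero)
[ 1  -3   0 ]
[ 0  -1  -6 ]
[ 0   0   0 ]
Row echelon form:
[ 1  -3   0 ]
[ 0  -1  -6 ]
[ 0   0   0 ]
Nonzero rows / pivot columns: 2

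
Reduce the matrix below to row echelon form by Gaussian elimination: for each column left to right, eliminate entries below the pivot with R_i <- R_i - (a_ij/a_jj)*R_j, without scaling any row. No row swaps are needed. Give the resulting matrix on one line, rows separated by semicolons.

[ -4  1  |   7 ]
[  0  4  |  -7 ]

Forward elimination:
Row echelon form:
[ -4  1  |   7 ]
[  0  4  |  -7 ]

REF = [-4 1 7; 0 4 -7]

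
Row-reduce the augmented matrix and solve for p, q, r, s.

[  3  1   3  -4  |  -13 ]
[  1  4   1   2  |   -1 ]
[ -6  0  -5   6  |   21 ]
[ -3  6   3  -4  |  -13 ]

(0, 0, -3, 1)

Forward elimination on [A|b]:
R2 <- R2 - (1/3)*R1:  [    0  11/3     0  10/3  10/3 ]
R3 <- R3 - (-2)*R1:  [  0   2   1  -2  -5 ]
R4 <- R4 - (-1)*R1:  [   0    7    6   -8  -26 ]
R3 <- R3 - (6/11)*R2:  [      0       0       1  -42/11  -75/11 ]
R4 <- R4 - (21/11)*R2:  [       0        0        6  -158/11  -356/11 ]
R4 <- R4 - (6)*R3:  [     0      0      0  94/11  94/11 ]
Row echelon form:
[ 3     1  3      -4  |     -13 ]
[ 0  11/3  0    10/3  |    10/3 ]
[ 0     0  1  -42/11  |  -75/11 ]
[ 0     0  0   94/11  |   94/11 ]
Back-substitution:
s = (94/11) / (94/11) = 1
r = (-75/11 - (-42/11)*(1)) / 1 = -3
q = (10/3 - (10/3)*(1)) / (11/3) = 0
p = (-13 - (1)*(0) - (3)*(-3) - (-4)*(1)) / 3 = 0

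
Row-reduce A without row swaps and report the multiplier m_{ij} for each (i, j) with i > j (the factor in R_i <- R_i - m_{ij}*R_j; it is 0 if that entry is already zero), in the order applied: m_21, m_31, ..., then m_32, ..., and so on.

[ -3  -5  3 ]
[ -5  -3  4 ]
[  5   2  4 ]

multipliers: 5/3, -5/3, -19/16

Forward elimination:
R2 <- R2 - (5/3)*R1:  [    0  16/3    -1 ]
R3 <- R3 - (-5/3)*R1:  [     0  -19/3      9 ]
R3 <- R3 - (-19/16)*R2:  [      0       0  125/16 ]
Multipliers (in order of application): m_{21} = 5/3, m_{31} = -5/3, m_{32} = -19/16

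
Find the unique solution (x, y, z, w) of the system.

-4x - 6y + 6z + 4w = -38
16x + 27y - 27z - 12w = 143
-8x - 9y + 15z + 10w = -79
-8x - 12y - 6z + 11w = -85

Forward elimination on [A|b]:
R2 <- R2 - (-4)*R1:  [  0   3  -3   4  -9 ]
R3 <- R3 - (2)*R1:  [  0   3   3   2  -3 ]
R4 <- R4 - (2)*R1:  [   0    0  -18    3   -9 ]
R3 <- R3 - (1)*R2:  [  0   0   6  -2   6 ]
R4 <- R4 - (-3)*R3:  [  0   0   0  -3   9 ]
Row echelon form:
[ -4  -6   6   4  |  -38 ]
[  0   3  -3   4  |   -9 ]
[  0   0   6  -2  |    6 ]
[  0   0   0  -3  |    9 ]
Back-substitution:
w = (9) / -3 = -3
z = (6 - (-2)*(-3)) / 6 = 0
y = (-9 - (-3)*(0) - (4)*(-3)) / 3 = 1
x = (-38 - (-6)*(1) - (6)*(0) - (4)*(-3)) / -4 = 5

(5, 1, 0, -3)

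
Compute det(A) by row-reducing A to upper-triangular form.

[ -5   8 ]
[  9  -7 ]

det(A) = -37

Forward elimination:
R2 <- R2 - (-9/5)*R1:  [    0  37/5 ]
Upper-triangular form:
[ -5     8 ]
[  0  37/5 ]
det(A) = (-1)^0 * (-5) * (37/5) = -37  (0 row swaps -> sign +1)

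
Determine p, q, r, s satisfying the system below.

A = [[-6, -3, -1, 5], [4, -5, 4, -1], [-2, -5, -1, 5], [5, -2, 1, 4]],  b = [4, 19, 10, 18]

(1, -1, 3, 2)

Forward elimination on [A|b]:
R2 <- R2 - (-2/3)*R1:  [    0    -7  10/3   7/3  65/3 ]
R3 <- R3 - (1/3)*R1:  [    0    -4  -2/3  10/3  26/3 ]
R4 <- R4 - (-5/6)*R1:  [    0  -9/2   1/6  49/6  64/3 ]
R3 <- R3 - (4/7)*R2:  [     0      0  -18/7      2  -26/7 ]
R4 <- R4 - (9/14)*R2:  [      0       0  -83/42    20/3  311/42 ]
R4 <- R4 - (83/108)*R3:  [      0       0       0  277/54  277/27 ]
Row echelon form:
[ -6  -3     -1       5  |       4 ]
[  0  -7   10/3     7/3  |    65/3 ]
[  0   0  -18/7       2  |   -26/7 ]
[  0   0      0  277/54  |  277/27 ]
Back-substitution:
s = (277/27) / (277/54) = 2
r = (-26/7 - (2)*(2)) / (-18/7) = 3
q = (65/3 - (10/3)*(3) - (7/3)*(2)) / -7 = -1
p = (4 - (-3)*(-1) - (-1)*(3) - (5)*(2)) / -6 = 1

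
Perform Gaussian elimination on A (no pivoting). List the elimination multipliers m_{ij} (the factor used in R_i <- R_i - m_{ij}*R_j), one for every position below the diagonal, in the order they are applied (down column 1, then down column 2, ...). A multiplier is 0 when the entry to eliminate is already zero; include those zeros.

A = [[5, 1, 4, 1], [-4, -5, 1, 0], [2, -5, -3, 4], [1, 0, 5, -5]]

multipliers: -4/5, 2/5, 1/5, 9/7, 1/21, -2/5

Forward elimination:
R2 <- R2 - (-4/5)*R1:  [     0  -21/5   21/5    4/5 ]
R3 <- R3 - (2/5)*R1:  [     0  -27/5  -23/5   18/5 ]
R4 <- R4 - (1/5)*R1:  [     0   -1/5   21/5  -26/5 ]
R3 <- R3 - (9/7)*R2:  [    0     0   -10  18/7 ]
R4 <- R4 - (1/21)*R2:  [       0        0        4  -110/21 ]
R4 <- R4 - (-2/5)*R3:  [        0         0         0  -442/105 ]
Multipliers (in order of application): m_{21} = -4/5, m_{31} = 2/5, m_{41} = 1/5, m_{32} = 9/7, m_{42} = 1/21, m_{43} = -2/5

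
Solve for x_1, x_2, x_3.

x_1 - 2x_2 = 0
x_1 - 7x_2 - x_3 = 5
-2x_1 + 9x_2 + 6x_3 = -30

Forward elimination on [A|b]:
R2 <- R2 - (1)*R1:  [  0  -5  -1   5 ]
R3 <- R3 - (-2)*R1:  [   0    5    6  -30 ]
R3 <- R3 - (-1)*R2:  [   0    0    5  -25 ]
Row echelon form:
[ 1  -2   0  |    0 ]
[ 0  -5  -1  |    5 ]
[ 0   0   5  |  -25 ]
Back-substitution:
x_3 = (-25) / 5 = -5
x_2 = (5 - (-1)*(-5)) / -5 = 0
x_1 = (0 - (-2)*(0)) / 1 = 0

(0, 0, -5)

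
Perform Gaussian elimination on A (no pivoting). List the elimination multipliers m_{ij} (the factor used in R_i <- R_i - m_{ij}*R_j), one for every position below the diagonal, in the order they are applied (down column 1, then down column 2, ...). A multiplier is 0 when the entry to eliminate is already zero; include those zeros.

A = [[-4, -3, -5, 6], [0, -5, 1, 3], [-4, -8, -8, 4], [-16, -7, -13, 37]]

multipliers: 0, 1, 4, 1, -1, -2

Forward elimination:
R2: entry in column 1 is already 0 -> m_{21} = 0 (no row operation needed)
R3 <- R3 - (1)*R1:  [  0  -5  -3  -2 ]
R4 <- R4 - (4)*R1:  [  0   5   7  13 ]
R3 <- R3 - (1)*R2:  [  0   0  -4  -5 ]
R4 <- R4 - (-1)*R2:  [  0   0   8  16 ]
R4 <- R4 - (-2)*R3:  [ 0  0  0  6 ]
Multipliers (in order of application): m_{21} = 0, m_{31} = 1, m_{41} = 4, m_{32} = 1, m_{42} = -1, m_{43} = -2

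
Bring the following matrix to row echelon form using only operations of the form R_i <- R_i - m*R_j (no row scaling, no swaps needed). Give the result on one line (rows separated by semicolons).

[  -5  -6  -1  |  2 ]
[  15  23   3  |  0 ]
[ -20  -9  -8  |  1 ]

REF = [-5 -6 -1 2; 0 5 0 6; 0 0 -4 -25]

Forward elimination:
R2 <- R2 - (-3)*R1:  [ 0  5  0  6 ]
R3 <- R3 - (4)*R1:  [  0  15  -4  -7 ]
R3 <- R3 - (3)*R2:  [   0    0   -4  -25 ]
Row echelon form:
[ -5  -6  -1  |    2 ]
[  0   5   0  |    6 ]
[  0   0  -4  |  -25 ]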